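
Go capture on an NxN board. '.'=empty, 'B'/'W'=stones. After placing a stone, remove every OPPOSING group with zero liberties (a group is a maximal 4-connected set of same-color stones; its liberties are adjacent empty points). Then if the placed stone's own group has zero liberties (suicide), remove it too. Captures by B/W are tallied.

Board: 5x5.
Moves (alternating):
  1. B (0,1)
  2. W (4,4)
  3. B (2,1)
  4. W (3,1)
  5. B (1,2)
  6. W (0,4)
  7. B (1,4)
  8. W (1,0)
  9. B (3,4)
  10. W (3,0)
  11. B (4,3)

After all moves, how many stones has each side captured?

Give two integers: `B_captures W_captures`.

Answer: 1 0

Derivation:
Move 1: B@(0,1) -> caps B=0 W=0
Move 2: W@(4,4) -> caps B=0 W=0
Move 3: B@(2,1) -> caps B=0 W=0
Move 4: W@(3,1) -> caps B=0 W=0
Move 5: B@(1,2) -> caps B=0 W=0
Move 6: W@(0,4) -> caps B=0 W=0
Move 7: B@(1,4) -> caps B=0 W=0
Move 8: W@(1,0) -> caps B=0 W=0
Move 9: B@(3,4) -> caps B=0 W=0
Move 10: W@(3,0) -> caps B=0 W=0
Move 11: B@(4,3) -> caps B=1 W=0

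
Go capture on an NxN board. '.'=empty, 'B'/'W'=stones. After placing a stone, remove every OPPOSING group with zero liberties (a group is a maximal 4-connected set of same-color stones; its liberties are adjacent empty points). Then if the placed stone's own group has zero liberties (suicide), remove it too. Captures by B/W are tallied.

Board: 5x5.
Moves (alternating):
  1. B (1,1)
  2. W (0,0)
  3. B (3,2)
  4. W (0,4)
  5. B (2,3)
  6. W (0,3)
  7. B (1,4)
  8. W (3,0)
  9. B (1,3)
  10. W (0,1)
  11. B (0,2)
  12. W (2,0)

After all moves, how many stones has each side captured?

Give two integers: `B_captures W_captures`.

Answer: 2 0

Derivation:
Move 1: B@(1,1) -> caps B=0 W=0
Move 2: W@(0,0) -> caps B=0 W=0
Move 3: B@(3,2) -> caps B=0 W=0
Move 4: W@(0,4) -> caps B=0 W=0
Move 5: B@(2,3) -> caps B=0 W=0
Move 6: W@(0,3) -> caps B=0 W=0
Move 7: B@(1,4) -> caps B=0 W=0
Move 8: W@(3,0) -> caps B=0 W=0
Move 9: B@(1,3) -> caps B=0 W=0
Move 10: W@(0,1) -> caps B=0 W=0
Move 11: B@(0,2) -> caps B=2 W=0
Move 12: W@(2,0) -> caps B=2 W=0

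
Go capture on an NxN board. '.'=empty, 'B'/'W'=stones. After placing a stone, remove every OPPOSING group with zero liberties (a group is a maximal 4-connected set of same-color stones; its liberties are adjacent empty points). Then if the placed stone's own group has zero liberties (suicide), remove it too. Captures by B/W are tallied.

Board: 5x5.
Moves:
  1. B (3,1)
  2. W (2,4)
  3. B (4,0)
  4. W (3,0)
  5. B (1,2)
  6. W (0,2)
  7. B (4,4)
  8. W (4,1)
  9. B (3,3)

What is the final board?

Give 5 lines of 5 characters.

Move 1: B@(3,1) -> caps B=0 W=0
Move 2: W@(2,4) -> caps B=0 W=0
Move 3: B@(4,0) -> caps B=0 W=0
Move 4: W@(3,0) -> caps B=0 W=0
Move 5: B@(1,2) -> caps B=0 W=0
Move 6: W@(0,2) -> caps B=0 W=0
Move 7: B@(4,4) -> caps B=0 W=0
Move 8: W@(4,1) -> caps B=0 W=1
Move 9: B@(3,3) -> caps B=0 W=1

Answer: ..W..
..B..
....W
WB.B.
.W..B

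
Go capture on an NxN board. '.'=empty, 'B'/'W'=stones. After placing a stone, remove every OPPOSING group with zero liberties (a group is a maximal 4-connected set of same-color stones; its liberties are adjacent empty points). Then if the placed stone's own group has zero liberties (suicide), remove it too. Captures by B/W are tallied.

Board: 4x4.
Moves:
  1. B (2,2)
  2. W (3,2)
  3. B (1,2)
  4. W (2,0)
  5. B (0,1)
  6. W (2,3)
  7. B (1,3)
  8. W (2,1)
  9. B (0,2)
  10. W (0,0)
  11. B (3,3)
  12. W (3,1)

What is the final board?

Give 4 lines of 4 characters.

Move 1: B@(2,2) -> caps B=0 W=0
Move 2: W@(3,2) -> caps B=0 W=0
Move 3: B@(1,2) -> caps B=0 W=0
Move 4: W@(2,0) -> caps B=0 W=0
Move 5: B@(0,1) -> caps B=0 W=0
Move 6: W@(2,3) -> caps B=0 W=0
Move 7: B@(1,3) -> caps B=0 W=0
Move 8: W@(2,1) -> caps B=0 W=0
Move 9: B@(0,2) -> caps B=0 W=0
Move 10: W@(0,0) -> caps B=0 W=0
Move 11: B@(3,3) -> caps B=1 W=0
Move 12: W@(3,1) -> caps B=1 W=0

Answer: WBB.
..BB
WWB.
.WWB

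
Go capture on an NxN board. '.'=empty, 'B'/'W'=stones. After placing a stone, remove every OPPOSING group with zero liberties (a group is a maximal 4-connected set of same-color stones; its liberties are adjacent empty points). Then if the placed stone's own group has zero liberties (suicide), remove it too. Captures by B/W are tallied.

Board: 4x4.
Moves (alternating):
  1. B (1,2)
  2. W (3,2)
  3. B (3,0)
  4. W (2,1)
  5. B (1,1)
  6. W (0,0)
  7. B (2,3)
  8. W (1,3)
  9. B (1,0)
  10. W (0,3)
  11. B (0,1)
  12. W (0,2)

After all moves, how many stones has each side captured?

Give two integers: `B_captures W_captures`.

Move 1: B@(1,2) -> caps B=0 W=0
Move 2: W@(3,2) -> caps B=0 W=0
Move 3: B@(3,0) -> caps B=0 W=0
Move 4: W@(2,1) -> caps B=0 W=0
Move 5: B@(1,1) -> caps B=0 W=0
Move 6: W@(0,0) -> caps B=0 W=0
Move 7: B@(2,3) -> caps B=0 W=0
Move 8: W@(1,3) -> caps B=0 W=0
Move 9: B@(1,0) -> caps B=0 W=0
Move 10: W@(0,3) -> caps B=0 W=0
Move 11: B@(0,1) -> caps B=1 W=0
Move 12: W@(0,2) -> caps B=1 W=0

Answer: 1 0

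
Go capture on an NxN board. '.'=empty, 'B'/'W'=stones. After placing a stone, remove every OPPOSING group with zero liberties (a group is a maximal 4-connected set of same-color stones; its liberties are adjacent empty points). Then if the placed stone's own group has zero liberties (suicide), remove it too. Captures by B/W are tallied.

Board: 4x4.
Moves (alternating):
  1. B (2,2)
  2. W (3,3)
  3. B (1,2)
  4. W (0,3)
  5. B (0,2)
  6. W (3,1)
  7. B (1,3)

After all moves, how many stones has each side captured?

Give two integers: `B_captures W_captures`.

Move 1: B@(2,2) -> caps B=0 W=0
Move 2: W@(3,3) -> caps B=0 W=0
Move 3: B@(1,2) -> caps B=0 W=0
Move 4: W@(0,3) -> caps B=0 W=0
Move 5: B@(0,2) -> caps B=0 W=0
Move 6: W@(3,1) -> caps B=0 W=0
Move 7: B@(1,3) -> caps B=1 W=0

Answer: 1 0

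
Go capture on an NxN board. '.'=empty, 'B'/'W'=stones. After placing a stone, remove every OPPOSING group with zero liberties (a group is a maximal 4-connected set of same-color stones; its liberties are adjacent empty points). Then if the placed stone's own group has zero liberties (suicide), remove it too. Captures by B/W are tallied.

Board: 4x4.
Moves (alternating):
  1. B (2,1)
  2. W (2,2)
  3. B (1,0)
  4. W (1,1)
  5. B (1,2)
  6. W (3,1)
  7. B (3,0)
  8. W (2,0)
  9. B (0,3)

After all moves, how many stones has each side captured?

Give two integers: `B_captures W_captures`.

Answer: 0 2

Derivation:
Move 1: B@(2,1) -> caps B=0 W=0
Move 2: W@(2,2) -> caps B=0 W=0
Move 3: B@(1,0) -> caps B=0 W=0
Move 4: W@(1,1) -> caps B=0 W=0
Move 5: B@(1,2) -> caps B=0 W=0
Move 6: W@(3,1) -> caps B=0 W=0
Move 7: B@(3,0) -> caps B=0 W=0
Move 8: W@(2,0) -> caps B=0 W=2
Move 9: B@(0,3) -> caps B=0 W=2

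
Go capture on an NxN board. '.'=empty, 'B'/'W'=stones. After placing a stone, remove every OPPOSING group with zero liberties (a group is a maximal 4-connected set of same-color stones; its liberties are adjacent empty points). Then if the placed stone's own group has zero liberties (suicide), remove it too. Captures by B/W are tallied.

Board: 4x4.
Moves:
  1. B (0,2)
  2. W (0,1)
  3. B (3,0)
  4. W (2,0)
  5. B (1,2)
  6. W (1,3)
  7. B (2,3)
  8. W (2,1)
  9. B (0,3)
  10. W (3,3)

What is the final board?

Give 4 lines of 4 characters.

Answer: .WBB
..B.
WW.B
B..W

Derivation:
Move 1: B@(0,2) -> caps B=0 W=0
Move 2: W@(0,1) -> caps B=0 W=0
Move 3: B@(3,0) -> caps B=0 W=0
Move 4: W@(2,0) -> caps B=0 W=0
Move 5: B@(1,2) -> caps B=0 W=0
Move 6: W@(1,3) -> caps B=0 W=0
Move 7: B@(2,3) -> caps B=0 W=0
Move 8: W@(2,1) -> caps B=0 W=0
Move 9: B@(0,3) -> caps B=1 W=0
Move 10: W@(3,3) -> caps B=1 W=0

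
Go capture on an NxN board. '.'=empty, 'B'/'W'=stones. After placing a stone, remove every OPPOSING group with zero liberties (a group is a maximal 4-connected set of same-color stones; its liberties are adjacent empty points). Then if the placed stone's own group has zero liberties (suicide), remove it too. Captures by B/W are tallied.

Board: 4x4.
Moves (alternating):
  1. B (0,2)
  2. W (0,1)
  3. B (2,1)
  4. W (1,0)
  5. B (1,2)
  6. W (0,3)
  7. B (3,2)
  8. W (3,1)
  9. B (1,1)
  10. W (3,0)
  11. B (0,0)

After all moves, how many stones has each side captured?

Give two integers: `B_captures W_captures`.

Move 1: B@(0,2) -> caps B=0 W=0
Move 2: W@(0,1) -> caps B=0 W=0
Move 3: B@(2,1) -> caps B=0 W=0
Move 4: W@(1,0) -> caps B=0 W=0
Move 5: B@(1,2) -> caps B=0 W=0
Move 6: W@(0,3) -> caps B=0 W=0
Move 7: B@(3,2) -> caps B=0 W=0
Move 8: W@(3,1) -> caps B=0 W=0
Move 9: B@(1,1) -> caps B=0 W=0
Move 10: W@(3,0) -> caps B=0 W=0
Move 11: B@(0,0) -> caps B=1 W=0

Answer: 1 0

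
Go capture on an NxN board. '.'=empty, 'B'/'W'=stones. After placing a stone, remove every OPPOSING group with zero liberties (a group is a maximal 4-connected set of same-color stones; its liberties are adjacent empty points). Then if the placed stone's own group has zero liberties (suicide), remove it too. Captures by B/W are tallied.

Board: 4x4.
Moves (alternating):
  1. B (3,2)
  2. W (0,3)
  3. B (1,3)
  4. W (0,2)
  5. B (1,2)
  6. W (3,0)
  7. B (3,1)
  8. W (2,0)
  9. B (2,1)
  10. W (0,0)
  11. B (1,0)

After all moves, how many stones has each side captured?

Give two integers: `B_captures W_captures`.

Answer: 2 0

Derivation:
Move 1: B@(3,2) -> caps B=0 W=0
Move 2: W@(0,3) -> caps B=0 W=0
Move 3: B@(1,3) -> caps B=0 W=0
Move 4: W@(0,2) -> caps B=0 W=0
Move 5: B@(1,2) -> caps B=0 W=0
Move 6: W@(3,0) -> caps B=0 W=0
Move 7: B@(3,1) -> caps B=0 W=0
Move 8: W@(2,0) -> caps B=0 W=0
Move 9: B@(2,1) -> caps B=0 W=0
Move 10: W@(0,0) -> caps B=0 W=0
Move 11: B@(1,0) -> caps B=2 W=0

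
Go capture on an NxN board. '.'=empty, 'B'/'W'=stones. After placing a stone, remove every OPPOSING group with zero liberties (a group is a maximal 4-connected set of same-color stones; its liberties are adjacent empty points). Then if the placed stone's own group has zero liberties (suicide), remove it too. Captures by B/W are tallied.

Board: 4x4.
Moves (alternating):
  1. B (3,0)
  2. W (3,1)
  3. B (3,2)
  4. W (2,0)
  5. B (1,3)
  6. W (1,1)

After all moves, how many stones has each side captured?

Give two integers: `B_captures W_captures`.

Answer: 0 1

Derivation:
Move 1: B@(3,0) -> caps B=0 W=0
Move 2: W@(3,1) -> caps B=0 W=0
Move 3: B@(3,2) -> caps B=0 W=0
Move 4: W@(2,0) -> caps B=0 W=1
Move 5: B@(1,3) -> caps B=0 W=1
Move 6: W@(1,1) -> caps B=0 W=1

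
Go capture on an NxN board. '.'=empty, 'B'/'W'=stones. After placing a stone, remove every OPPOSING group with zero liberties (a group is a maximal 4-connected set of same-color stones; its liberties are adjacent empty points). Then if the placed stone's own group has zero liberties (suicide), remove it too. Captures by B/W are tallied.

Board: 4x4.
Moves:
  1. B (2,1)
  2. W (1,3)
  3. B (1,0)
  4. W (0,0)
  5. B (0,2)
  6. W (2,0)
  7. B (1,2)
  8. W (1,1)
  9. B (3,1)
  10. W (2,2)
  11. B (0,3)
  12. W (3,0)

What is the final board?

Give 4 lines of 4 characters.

Move 1: B@(2,1) -> caps B=0 W=0
Move 2: W@(1,3) -> caps B=0 W=0
Move 3: B@(1,0) -> caps B=0 W=0
Move 4: W@(0,0) -> caps B=0 W=0
Move 5: B@(0,2) -> caps B=0 W=0
Move 6: W@(2,0) -> caps B=0 W=0
Move 7: B@(1,2) -> caps B=0 W=0
Move 8: W@(1,1) -> caps B=0 W=1
Move 9: B@(3,1) -> caps B=0 W=1
Move 10: W@(2,2) -> caps B=0 W=1
Move 11: B@(0,3) -> caps B=0 W=1
Move 12: W@(3,0) -> caps B=0 W=1

Answer: W.BB
.WBW
WBW.
WB..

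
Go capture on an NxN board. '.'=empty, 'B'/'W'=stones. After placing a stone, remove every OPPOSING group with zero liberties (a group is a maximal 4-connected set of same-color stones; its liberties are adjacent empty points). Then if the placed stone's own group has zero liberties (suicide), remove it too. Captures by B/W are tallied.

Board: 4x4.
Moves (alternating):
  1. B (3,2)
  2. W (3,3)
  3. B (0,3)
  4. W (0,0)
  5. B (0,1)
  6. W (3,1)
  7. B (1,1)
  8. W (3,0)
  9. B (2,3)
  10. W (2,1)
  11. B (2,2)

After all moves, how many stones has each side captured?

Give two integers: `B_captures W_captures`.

Answer: 1 0

Derivation:
Move 1: B@(3,2) -> caps B=0 W=0
Move 2: W@(3,3) -> caps B=0 W=0
Move 3: B@(0,3) -> caps B=0 W=0
Move 4: W@(0,0) -> caps B=0 W=0
Move 5: B@(0,1) -> caps B=0 W=0
Move 6: W@(3,1) -> caps B=0 W=0
Move 7: B@(1,1) -> caps B=0 W=0
Move 8: W@(3,0) -> caps B=0 W=0
Move 9: B@(2,3) -> caps B=1 W=0
Move 10: W@(2,1) -> caps B=1 W=0
Move 11: B@(2,2) -> caps B=1 W=0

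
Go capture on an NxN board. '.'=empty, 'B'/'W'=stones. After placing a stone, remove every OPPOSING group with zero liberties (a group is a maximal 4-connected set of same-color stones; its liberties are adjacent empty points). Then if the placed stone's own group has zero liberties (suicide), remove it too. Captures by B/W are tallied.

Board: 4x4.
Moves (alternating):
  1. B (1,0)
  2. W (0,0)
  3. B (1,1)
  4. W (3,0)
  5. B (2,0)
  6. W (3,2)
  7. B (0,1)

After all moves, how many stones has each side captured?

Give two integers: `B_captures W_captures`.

Answer: 1 0

Derivation:
Move 1: B@(1,0) -> caps B=0 W=0
Move 2: W@(0,0) -> caps B=0 W=0
Move 3: B@(1,1) -> caps B=0 W=0
Move 4: W@(3,0) -> caps B=0 W=0
Move 5: B@(2,0) -> caps B=0 W=0
Move 6: W@(3,2) -> caps B=0 W=0
Move 7: B@(0,1) -> caps B=1 W=0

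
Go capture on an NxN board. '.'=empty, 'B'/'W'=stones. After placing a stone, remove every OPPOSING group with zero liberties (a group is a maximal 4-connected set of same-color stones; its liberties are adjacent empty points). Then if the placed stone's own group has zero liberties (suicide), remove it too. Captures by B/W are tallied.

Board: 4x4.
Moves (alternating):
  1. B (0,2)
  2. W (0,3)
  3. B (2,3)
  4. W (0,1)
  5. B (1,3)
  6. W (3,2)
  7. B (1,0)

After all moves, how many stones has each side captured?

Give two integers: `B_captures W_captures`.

Answer: 1 0

Derivation:
Move 1: B@(0,2) -> caps B=0 W=0
Move 2: W@(0,3) -> caps B=0 W=0
Move 3: B@(2,3) -> caps B=0 W=0
Move 4: W@(0,1) -> caps B=0 W=0
Move 5: B@(1,3) -> caps B=1 W=0
Move 6: W@(3,2) -> caps B=1 W=0
Move 7: B@(1,0) -> caps B=1 W=0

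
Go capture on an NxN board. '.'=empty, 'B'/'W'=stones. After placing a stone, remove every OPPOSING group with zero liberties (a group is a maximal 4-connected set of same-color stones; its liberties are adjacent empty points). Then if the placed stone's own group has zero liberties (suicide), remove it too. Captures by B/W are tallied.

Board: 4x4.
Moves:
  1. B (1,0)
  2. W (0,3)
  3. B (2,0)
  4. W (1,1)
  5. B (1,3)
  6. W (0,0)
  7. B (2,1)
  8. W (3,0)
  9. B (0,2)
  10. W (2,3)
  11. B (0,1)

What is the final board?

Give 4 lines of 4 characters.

Answer: .BB.
BW.B
BB.W
W...

Derivation:
Move 1: B@(1,0) -> caps B=0 W=0
Move 2: W@(0,3) -> caps B=0 W=0
Move 3: B@(2,0) -> caps B=0 W=0
Move 4: W@(1,1) -> caps B=0 W=0
Move 5: B@(1,3) -> caps B=0 W=0
Move 6: W@(0,0) -> caps B=0 W=0
Move 7: B@(2,1) -> caps B=0 W=0
Move 8: W@(3,0) -> caps B=0 W=0
Move 9: B@(0,2) -> caps B=1 W=0
Move 10: W@(2,3) -> caps B=1 W=0
Move 11: B@(0,1) -> caps B=2 W=0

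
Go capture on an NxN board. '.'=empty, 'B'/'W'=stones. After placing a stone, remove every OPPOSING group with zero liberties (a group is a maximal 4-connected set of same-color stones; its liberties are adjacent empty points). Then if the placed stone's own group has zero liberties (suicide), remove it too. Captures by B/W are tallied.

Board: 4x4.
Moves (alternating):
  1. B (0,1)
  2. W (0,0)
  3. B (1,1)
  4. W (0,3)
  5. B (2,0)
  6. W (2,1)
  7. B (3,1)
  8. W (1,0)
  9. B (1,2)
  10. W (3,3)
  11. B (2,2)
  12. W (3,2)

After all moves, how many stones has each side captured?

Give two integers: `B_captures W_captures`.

Answer: 1 0

Derivation:
Move 1: B@(0,1) -> caps B=0 W=0
Move 2: W@(0,0) -> caps B=0 W=0
Move 3: B@(1,1) -> caps B=0 W=0
Move 4: W@(0,3) -> caps B=0 W=0
Move 5: B@(2,0) -> caps B=0 W=0
Move 6: W@(2,1) -> caps B=0 W=0
Move 7: B@(3,1) -> caps B=0 W=0
Move 8: W@(1,0) -> caps B=0 W=0
Move 9: B@(1,2) -> caps B=0 W=0
Move 10: W@(3,3) -> caps B=0 W=0
Move 11: B@(2,2) -> caps B=1 W=0
Move 12: W@(3,2) -> caps B=1 W=0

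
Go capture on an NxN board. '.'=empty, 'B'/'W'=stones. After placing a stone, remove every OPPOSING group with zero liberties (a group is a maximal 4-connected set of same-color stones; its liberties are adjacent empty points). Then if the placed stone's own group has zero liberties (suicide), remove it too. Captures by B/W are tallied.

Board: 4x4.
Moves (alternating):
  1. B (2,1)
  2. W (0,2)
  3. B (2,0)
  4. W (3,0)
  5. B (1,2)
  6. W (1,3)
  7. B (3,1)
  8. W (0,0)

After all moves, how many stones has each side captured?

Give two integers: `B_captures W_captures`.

Move 1: B@(2,1) -> caps B=0 W=0
Move 2: W@(0,2) -> caps B=0 W=0
Move 3: B@(2,0) -> caps B=0 W=0
Move 4: W@(3,0) -> caps B=0 W=0
Move 5: B@(1,2) -> caps B=0 W=0
Move 6: W@(1,3) -> caps B=0 W=0
Move 7: B@(3,1) -> caps B=1 W=0
Move 8: W@(0,0) -> caps B=1 W=0

Answer: 1 0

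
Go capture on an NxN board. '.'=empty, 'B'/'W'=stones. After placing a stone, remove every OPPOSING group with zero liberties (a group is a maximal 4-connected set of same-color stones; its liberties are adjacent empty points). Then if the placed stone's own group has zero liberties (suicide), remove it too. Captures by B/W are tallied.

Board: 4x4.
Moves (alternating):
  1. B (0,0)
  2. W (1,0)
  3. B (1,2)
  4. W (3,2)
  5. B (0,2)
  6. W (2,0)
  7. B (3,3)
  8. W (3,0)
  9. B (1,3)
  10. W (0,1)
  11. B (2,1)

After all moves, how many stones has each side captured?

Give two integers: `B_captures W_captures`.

Answer: 0 1

Derivation:
Move 1: B@(0,0) -> caps B=0 W=0
Move 2: W@(1,0) -> caps B=0 W=0
Move 3: B@(1,2) -> caps B=0 W=0
Move 4: W@(3,2) -> caps B=0 W=0
Move 5: B@(0,2) -> caps B=0 W=0
Move 6: W@(2,0) -> caps B=0 W=0
Move 7: B@(3,3) -> caps B=0 W=0
Move 8: W@(3,0) -> caps B=0 W=0
Move 9: B@(1,3) -> caps B=0 W=0
Move 10: W@(0,1) -> caps B=0 W=1
Move 11: B@(2,1) -> caps B=0 W=1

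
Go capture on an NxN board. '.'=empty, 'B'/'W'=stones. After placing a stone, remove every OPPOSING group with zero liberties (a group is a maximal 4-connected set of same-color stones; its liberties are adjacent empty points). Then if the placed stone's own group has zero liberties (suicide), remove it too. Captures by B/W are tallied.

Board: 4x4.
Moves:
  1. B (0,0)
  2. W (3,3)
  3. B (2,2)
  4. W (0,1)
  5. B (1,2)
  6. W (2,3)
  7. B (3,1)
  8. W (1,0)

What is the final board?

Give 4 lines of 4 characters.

Move 1: B@(0,0) -> caps B=0 W=0
Move 2: W@(3,3) -> caps B=0 W=0
Move 3: B@(2,2) -> caps B=0 W=0
Move 4: W@(0,1) -> caps B=0 W=0
Move 5: B@(1,2) -> caps B=0 W=0
Move 6: W@(2,3) -> caps B=0 W=0
Move 7: B@(3,1) -> caps B=0 W=0
Move 8: W@(1,0) -> caps B=0 W=1

Answer: .W..
W.B.
..BW
.B.W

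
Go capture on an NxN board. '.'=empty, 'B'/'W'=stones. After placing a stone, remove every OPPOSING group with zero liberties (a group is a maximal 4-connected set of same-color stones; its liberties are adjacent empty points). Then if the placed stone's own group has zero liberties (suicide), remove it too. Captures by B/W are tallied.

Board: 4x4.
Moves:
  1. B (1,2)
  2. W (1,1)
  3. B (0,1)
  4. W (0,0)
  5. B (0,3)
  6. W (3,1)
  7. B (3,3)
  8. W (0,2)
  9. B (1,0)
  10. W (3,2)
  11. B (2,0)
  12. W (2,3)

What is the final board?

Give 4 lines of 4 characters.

Move 1: B@(1,2) -> caps B=0 W=0
Move 2: W@(1,1) -> caps B=0 W=0
Move 3: B@(0,1) -> caps B=0 W=0
Move 4: W@(0,0) -> caps B=0 W=0
Move 5: B@(0,3) -> caps B=0 W=0
Move 6: W@(3,1) -> caps B=0 W=0
Move 7: B@(3,3) -> caps B=0 W=0
Move 8: W@(0,2) -> caps B=0 W=1
Move 9: B@(1,0) -> caps B=0 W=1
Move 10: W@(3,2) -> caps B=0 W=1
Move 11: B@(2,0) -> caps B=0 W=1
Move 12: W@(2,3) -> caps B=0 W=2

Answer: W.WB
BWB.
B..W
.WW.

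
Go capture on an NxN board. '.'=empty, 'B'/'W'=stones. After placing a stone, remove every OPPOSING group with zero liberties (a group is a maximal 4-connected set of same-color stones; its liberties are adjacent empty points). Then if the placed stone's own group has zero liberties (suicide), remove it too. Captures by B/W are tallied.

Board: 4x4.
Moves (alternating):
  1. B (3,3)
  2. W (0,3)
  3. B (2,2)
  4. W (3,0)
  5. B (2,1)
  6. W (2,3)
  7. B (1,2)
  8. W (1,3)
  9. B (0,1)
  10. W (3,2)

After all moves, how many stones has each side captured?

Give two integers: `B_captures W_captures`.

Move 1: B@(3,3) -> caps B=0 W=0
Move 2: W@(0,3) -> caps B=0 W=0
Move 3: B@(2,2) -> caps B=0 W=0
Move 4: W@(3,0) -> caps B=0 W=0
Move 5: B@(2,1) -> caps B=0 W=0
Move 6: W@(2,3) -> caps B=0 W=0
Move 7: B@(1,2) -> caps B=0 W=0
Move 8: W@(1,3) -> caps B=0 W=0
Move 9: B@(0,1) -> caps B=0 W=0
Move 10: W@(3,2) -> caps B=0 W=1

Answer: 0 1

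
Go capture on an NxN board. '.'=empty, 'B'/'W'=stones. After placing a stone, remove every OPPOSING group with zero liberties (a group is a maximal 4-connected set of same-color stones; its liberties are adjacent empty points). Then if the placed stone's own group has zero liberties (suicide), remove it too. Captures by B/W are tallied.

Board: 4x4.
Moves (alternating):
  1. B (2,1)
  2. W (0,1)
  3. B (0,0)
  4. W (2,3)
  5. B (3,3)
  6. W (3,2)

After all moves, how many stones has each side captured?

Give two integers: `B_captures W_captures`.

Move 1: B@(2,1) -> caps B=0 W=0
Move 2: W@(0,1) -> caps B=0 W=0
Move 3: B@(0,0) -> caps B=0 W=0
Move 4: W@(2,3) -> caps B=0 W=0
Move 5: B@(3,3) -> caps B=0 W=0
Move 6: W@(3,2) -> caps B=0 W=1

Answer: 0 1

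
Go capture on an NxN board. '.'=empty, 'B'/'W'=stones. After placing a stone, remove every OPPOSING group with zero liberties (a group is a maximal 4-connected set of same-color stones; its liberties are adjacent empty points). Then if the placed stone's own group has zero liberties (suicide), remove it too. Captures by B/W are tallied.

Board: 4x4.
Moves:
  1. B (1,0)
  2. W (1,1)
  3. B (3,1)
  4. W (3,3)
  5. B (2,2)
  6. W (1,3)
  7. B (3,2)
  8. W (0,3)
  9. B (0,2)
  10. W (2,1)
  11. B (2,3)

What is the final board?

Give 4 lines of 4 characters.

Move 1: B@(1,0) -> caps B=0 W=0
Move 2: W@(1,1) -> caps B=0 W=0
Move 3: B@(3,1) -> caps B=0 W=0
Move 4: W@(3,3) -> caps B=0 W=0
Move 5: B@(2,2) -> caps B=0 W=0
Move 6: W@(1,3) -> caps B=0 W=0
Move 7: B@(3,2) -> caps B=0 W=0
Move 8: W@(0,3) -> caps B=0 W=0
Move 9: B@(0,2) -> caps B=0 W=0
Move 10: W@(2,1) -> caps B=0 W=0
Move 11: B@(2,3) -> caps B=1 W=0

Answer: ..BW
BW.W
.WBB
.BB.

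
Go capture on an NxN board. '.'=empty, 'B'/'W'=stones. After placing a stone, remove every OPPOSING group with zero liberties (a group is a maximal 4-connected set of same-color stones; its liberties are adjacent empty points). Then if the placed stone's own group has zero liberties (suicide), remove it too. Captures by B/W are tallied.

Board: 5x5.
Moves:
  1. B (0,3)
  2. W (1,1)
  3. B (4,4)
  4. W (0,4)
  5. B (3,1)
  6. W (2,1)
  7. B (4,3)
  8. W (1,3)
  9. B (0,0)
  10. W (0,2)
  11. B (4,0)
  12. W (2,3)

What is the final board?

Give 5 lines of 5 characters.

Answer: B.W.W
.W.W.
.W.W.
.B...
B..BB

Derivation:
Move 1: B@(0,3) -> caps B=0 W=0
Move 2: W@(1,1) -> caps B=0 W=0
Move 3: B@(4,4) -> caps B=0 W=0
Move 4: W@(0,4) -> caps B=0 W=0
Move 5: B@(3,1) -> caps B=0 W=0
Move 6: W@(2,1) -> caps B=0 W=0
Move 7: B@(4,3) -> caps B=0 W=0
Move 8: W@(1,3) -> caps B=0 W=0
Move 9: B@(0,0) -> caps B=0 W=0
Move 10: W@(0,2) -> caps B=0 W=1
Move 11: B@(4,0) -> caps B=0 W=1
Move 12: W@(2,3) -> caps B=0 W=1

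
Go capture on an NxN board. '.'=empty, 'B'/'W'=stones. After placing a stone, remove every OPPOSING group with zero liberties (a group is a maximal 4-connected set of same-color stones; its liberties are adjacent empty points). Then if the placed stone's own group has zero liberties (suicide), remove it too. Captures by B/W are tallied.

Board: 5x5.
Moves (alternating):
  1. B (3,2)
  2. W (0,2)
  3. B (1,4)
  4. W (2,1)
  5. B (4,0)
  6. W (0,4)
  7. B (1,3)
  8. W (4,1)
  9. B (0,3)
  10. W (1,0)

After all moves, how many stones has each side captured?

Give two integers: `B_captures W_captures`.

Answer: 1 0

Derivation:
Move 1: B@(3,2) -> caps B=0 W=0
Move 2: W@(0,2) -> caps B=0 W=0
Move 3: B@(1,4) -> caps B=0 W=0
Move 4: W@(2,1) -> caps B=0 W=0
Move 5: B@(4,0) -> caps B=0 W=0
Move 6: W@(0,4) -> caps B=0 W=0
Move 7: B@(1,3) -> caps B=0 W=0
Move 8: W@(4,1) -> caps B=0 W=0
Move 9: B@(0,3) -> caps B=1 W=0
Move 10: W@(1,0) -> caps B=1 W=0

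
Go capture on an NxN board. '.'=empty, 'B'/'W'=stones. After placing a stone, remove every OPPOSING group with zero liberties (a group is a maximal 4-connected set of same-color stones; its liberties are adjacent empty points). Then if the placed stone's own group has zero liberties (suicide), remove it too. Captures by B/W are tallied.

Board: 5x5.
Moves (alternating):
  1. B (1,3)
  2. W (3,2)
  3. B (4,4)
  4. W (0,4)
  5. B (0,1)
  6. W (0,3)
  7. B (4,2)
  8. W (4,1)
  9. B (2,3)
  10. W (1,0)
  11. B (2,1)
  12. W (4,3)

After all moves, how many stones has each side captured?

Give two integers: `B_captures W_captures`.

Move 1: B@(1,3) -> caps B=0 W=0
Move 2: W@(3,2) -> caps B=0 W=0
Move 3: B@(4,4) -> caps B=0 W=0
Move 4: W@(0,4) -> caps B=0 W=0
Move 5: B@(0,1) -> caps B=0 W=0
Move 6: W@(0,3) -> caps B=0 W=0
Move 7: B@(4,2) -> caps B=0 W=0
Move 8: W@(4,1) -> caps B=0 W=0
Move 9: B@(2,3) -> caps B=0 W=0
Move 10: W@(1,0) -> caps B=0 W=0
Move 11: B@(2,1) -> caps B=0 W=0
Move 12: W@(4,3) -> caps B=0 W=1

Answer: 0 1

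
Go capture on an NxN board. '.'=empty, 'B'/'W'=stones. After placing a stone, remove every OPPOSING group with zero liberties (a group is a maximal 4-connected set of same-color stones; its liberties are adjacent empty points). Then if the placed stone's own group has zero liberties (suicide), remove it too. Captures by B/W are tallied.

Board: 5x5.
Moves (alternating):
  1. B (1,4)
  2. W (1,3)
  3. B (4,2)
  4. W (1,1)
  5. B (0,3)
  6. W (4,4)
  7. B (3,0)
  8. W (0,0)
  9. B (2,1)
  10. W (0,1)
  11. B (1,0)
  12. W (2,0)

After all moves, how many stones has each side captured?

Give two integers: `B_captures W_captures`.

Answer: 0 1

Derivation:
Move 1: B@(1,4) -> caps B=0 W=0
Move 2: W@(1,3) -> caps B=0 W=0
Move 3: B@(4,2) -> caps B=0 W=0
Move 4: W@(1,1) -> caps B=0 W=0
Move 5: B@(0,3) -> caps B=0 W=0
Move 6: W@(4,4) -> caps B=0 W=0
Move 7: B@(3,0) -> caps B=0 W=0
Move 8: W@(0,0) -> caps B=0 W=0
Move 9: B@(2,1) -> caps B=0 W=0
Move 10: W@(0,1) -> caps B=0 W=0
Move 11: B@(1,0) -> caps B=0 W=0
Move 12: W@(2,0) -> caps B=0 W=1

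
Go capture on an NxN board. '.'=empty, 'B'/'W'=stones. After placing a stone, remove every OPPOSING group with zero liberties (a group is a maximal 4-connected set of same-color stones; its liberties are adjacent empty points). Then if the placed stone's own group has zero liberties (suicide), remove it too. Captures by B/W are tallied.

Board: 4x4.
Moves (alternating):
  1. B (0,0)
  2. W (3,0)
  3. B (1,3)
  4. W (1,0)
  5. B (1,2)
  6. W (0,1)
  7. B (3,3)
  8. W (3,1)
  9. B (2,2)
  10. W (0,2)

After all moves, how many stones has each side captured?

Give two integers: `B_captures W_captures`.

Move 1: B@(0,0) -> caps B=0 W=0
Move 2: W@(3,0) -> caps B=0 W=0
Move 3: B@(1,3) -> caps B=0 W=0
Move 4: W@(1,0) -> caps B=0 W=0
Move 5: B@(1,2) -> caps B=0 W=0
Move 6: W@(0,1) -> caps B=0 W=1
Move 7: B@(3,3) -> caps B=0 W=1
Move 8: W@(3,1) -> caps B=0 W=1
Move 9: B@(2,2) -> caps B=0 W=1
Move 10: W@(0,2) -> caps B=0 W=1

Answer: 0 1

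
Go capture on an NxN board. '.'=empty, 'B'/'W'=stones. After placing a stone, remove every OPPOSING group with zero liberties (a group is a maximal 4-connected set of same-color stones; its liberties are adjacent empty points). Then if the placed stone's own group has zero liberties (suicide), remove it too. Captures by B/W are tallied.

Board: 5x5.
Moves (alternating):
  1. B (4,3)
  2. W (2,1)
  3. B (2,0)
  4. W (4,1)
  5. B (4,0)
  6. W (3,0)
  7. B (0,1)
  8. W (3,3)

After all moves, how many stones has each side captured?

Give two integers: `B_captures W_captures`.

Answer: 0 1

Derivation:
Move 1: B@(4,3) -> caps B=0 W=0
Move 2: W@(2,1) -> caps B=0 W=0
Move 3: B@(2,0) -> caps B=0 W=0
Move 4: W@(4,1) -> caps B=0 W=0
Move 5: B@(4,0) -> caps B=0 W=0
Move 6: W@(3,0) -> caps B=0 W=1
Move 7: B@(0,1) -> caps B=0 W=1
Move 8: W@(3,3) -> caps B=0 W=1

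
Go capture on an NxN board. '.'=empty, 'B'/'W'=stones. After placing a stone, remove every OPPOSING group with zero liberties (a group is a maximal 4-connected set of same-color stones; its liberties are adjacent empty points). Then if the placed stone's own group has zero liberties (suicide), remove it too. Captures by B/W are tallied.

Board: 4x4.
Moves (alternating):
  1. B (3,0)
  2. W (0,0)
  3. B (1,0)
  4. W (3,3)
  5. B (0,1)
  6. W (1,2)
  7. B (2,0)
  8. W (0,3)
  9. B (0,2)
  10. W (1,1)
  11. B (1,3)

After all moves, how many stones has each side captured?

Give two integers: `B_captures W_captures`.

Move 1: B@(3,0) -> caps B=0 W=0
Move 2: W@(0,0) -> caps B=0 W=0
Move 3: B@(1,0) -> caps B=0 W=0
Move 4: W@(3,3) -> caps B=0 W=0
Move 5: B@(0,1) -> caps B=1 W=0
Move 6: W@(1,2) -> caps B=1 W=0
Move 7: B@(2,0) -> caps B=1 W=0
Move 8: W@(0,3) -> caps B=1 W=0
Move 9: B@(0,2) -> caps B=1 W=0
Move 10: W@(1,1) -> caps B=1 W=0
Move 11: B@(1,3) -> caps B=2 W=0

Answer: 2 0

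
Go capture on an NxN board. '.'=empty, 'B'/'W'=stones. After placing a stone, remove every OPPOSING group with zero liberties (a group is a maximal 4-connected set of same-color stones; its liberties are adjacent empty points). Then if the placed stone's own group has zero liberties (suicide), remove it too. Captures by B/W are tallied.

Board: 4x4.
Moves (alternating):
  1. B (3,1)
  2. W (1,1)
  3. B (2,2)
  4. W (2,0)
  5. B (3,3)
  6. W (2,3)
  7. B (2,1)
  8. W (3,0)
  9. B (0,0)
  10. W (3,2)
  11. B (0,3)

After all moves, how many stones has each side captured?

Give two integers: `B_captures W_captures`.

Move 1: B@(3,1) -> caps B=0 W=0
Move 2: W@(1,1) -> caps B=0 W=0
Move 3: B@(2,2) -> caps B=0 W=0
Move 4: W@(2,0) -> caps B=0 W=0
Move 5: B@(3,3) -> caps B=0 W=0
Move 6: W@(2,3) -> caps B=0 W=0
Move 7: B@(2,1) -> caps B=0 W=0
Move 8: W@(3,0) -> caps B=0 W=0
Move 9: B@(0,0) -> caps B=0 W=0
Move 10: W@(3,2) -> caps B=0 W=1
Move 11: B@(0,3) -> caps B=0 W=1

Answer: 0 1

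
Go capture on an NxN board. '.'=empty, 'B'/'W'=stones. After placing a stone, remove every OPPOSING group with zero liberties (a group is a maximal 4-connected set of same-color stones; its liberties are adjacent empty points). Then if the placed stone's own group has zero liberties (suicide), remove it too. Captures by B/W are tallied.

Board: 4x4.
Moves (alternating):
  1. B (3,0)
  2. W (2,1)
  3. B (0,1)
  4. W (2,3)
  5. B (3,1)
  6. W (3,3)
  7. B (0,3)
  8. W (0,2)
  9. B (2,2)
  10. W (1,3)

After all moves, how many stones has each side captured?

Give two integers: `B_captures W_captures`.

Move 1: B@(3,0) -> caps B=0 W=0
Move 2: W@(2,1) -> caps B=0 W=0
Move 3: B@(0,1) -> caps B=0 W=0
Move 4: W@(2,3) -> caps B=0 W=0
Move 5: B@(3,1) -> caps B=0 W=0
Move 6: W@(3,3) -> caps B=0 W=0
Move 7: B@(0,3) -> caps B=0 W=0
Move 8: W@(0,2) -> caps B=0 W=0
Move 9: B@(2,2) -> caps B=0 W=0
Move 10: W@(1,3) -> caps B=0 W=1

Answer: 0 1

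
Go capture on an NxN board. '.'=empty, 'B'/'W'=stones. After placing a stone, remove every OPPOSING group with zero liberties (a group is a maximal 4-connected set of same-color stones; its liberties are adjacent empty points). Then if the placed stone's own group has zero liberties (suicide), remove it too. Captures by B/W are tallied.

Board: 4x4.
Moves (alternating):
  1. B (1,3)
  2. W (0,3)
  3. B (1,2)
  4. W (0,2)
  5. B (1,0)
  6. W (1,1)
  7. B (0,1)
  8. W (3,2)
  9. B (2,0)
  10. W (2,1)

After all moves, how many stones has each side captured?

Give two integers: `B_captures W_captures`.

Answer: 2 0

Derivation:
Move 1: B@(1,3) -> caps B=0 W=0
Move 2: W@(0,3) -> caps B=0 W=0
Move 3: B@(1,2) -> caps B=0 W=0
Move 4: W@(0,2) -> caps B=0 W=0
Move 5: B@(1,0) -> caps B=0 W=0
Move 6: W@(1,1) -> caps B=0 W=0
Move 7: B@(0,1) -> caps B=2 W=0
Move 8: W@(3,2) -> caps B=2 W=0
Move 9: B@(2,0) -> caps B=2 W=0
Move 10: W@(2,1) -> caps B=2 W=0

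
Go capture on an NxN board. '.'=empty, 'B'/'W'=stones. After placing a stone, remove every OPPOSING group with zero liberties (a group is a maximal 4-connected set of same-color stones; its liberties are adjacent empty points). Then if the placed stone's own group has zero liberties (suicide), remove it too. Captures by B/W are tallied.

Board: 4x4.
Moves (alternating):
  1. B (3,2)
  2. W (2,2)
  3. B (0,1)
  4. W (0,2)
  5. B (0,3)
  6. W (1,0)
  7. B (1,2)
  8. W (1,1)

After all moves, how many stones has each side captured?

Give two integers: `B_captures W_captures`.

Move 1: B@(3,2) -> caps B=0 W=0
Move 2: W@(2,2) -> caps B=0 W=0
Move 3: B@(0,1) -> caps B=0 W=0
Move 4: W@(0,2) -> caps B=0 W=0
Move 5: B@(0,3) -> caps B=0 W=0
Move 6: W@(1,0) -> caps B=0 W=0
Move 7: B@(1,2) -> caps B=1 W=0
Move 8: W@(1,1) -> caps B=1 W=0

Answer: 1 0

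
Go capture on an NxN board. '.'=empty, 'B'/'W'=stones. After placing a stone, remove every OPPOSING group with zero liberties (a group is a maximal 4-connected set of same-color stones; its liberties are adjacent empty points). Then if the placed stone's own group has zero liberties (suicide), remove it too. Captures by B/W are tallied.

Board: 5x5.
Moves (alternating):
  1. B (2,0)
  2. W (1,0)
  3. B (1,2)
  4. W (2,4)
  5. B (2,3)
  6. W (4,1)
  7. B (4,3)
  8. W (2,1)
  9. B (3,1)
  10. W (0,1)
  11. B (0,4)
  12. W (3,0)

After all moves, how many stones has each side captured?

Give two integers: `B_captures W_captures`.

Move 1: B@(2,0) -> caps B=0 W=0
Move 2: W@(1,0) -> caps B=0 W=0
Move 3: B@(1,2) -> caps B=0 W=0
Move 4: W@(2,4) -> caps B=0 W=0
Move 5: B@(2,3) -> caps B=0 W=0
Move 6: W@(4,1) -> caps B=0 W=0
Move 7: B@(4,3) -> caps B=0 W=0
Move 8: W@(2,1) -> caps B=0 W=0
Move 9: B@(3,1) -> caps B=0 W=0
Move 10: W@(0,1) -> caps B=0 W=0
Move 11: B@(0,4) -> caps B=0 W=0
Move 12: W@(3,0) -> caps B=0 W=1

Answer: 0 1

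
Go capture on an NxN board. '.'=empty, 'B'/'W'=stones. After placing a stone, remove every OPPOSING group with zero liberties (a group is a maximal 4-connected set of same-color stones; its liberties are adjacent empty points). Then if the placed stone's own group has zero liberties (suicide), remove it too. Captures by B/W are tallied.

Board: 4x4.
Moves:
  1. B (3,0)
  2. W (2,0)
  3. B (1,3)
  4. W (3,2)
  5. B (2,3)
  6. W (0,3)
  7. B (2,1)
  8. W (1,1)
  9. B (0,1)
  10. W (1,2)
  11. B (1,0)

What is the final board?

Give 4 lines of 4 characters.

Answer: .B.W
BWWB
.B.B
B.W.

Derivation:
Move 1: B@(3,0) -> caps B=0 W=0
Move 2: W@(2,0) -> caps B=0 W=0
Move 3: B@(1,3) -> caps B=0 W=0
Move 4: W@(3,2) -> caps B=0 W=0
Move 5: B@(2,3) -> caps B=0 W=0
Move 6: W@(0,3) -> caps B=0 W=0
Move 7: B@(2,1) -> caps B=0 W=0
Move 8: W@(1,1) -> caps B=0 W=0
Move 9: B@(0,1) -> caps B=0 W=0
Move 10: W@(1,2) -> caps B=0 W=0
Move 11: B@(1,0) -> caps B=1 W=0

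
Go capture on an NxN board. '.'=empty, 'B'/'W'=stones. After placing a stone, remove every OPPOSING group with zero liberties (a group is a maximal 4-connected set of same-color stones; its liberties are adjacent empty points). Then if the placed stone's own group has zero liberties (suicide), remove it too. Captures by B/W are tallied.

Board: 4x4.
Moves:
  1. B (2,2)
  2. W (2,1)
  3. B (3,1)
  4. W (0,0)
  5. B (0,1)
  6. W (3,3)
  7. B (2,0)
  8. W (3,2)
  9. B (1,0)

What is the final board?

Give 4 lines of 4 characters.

Answer: .B..
B...
BWB.
.BWW

Derivation:
Move 1: B@(2,2) -> caps B=0 W=0
Move 2: W@(2,1) -> caps B=0 W=0
Move 3: B@(3,1) -> caps B=0 W=0
Move 4: W@(0,0) -> caps B=0 W=0
Move 5: B@(0,1) -> caps B=0 W=0
Move 6: W@(3,3) -> caps B=0 W=0
Move 7: B@(2,0) -> caps B=0 W=0
Move 8: W@(3,2) -> caps B=0 W=0
Move 9: B@(1,0) -> caps B=1 W=0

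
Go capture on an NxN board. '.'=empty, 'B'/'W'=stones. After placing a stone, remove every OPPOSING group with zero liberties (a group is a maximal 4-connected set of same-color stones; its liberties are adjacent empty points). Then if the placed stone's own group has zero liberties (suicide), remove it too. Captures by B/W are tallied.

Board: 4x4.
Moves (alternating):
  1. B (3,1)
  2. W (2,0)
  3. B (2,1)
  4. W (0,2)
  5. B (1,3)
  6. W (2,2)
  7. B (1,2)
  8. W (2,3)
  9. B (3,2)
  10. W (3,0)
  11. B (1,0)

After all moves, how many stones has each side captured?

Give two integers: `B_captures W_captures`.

Move 1: B@(3,1) -> caps B=0 W=0
Move 2: W@(2,0) -> caps B=0 W=0
Move 3: B@(2,1) -> caps B=0 W=0
Move 4: W@(0,2) -> caps B=0 W=0
Move 5: B@(1,3) -> caps B=0 W=0
Move 6: W@(2,2) -> caps B=0 W=0
Move 7: B@(1,2) -> caps B=0 W=0
Move 8: W@(2,3) -> caps B=0 W=0
Move 9: B@(3,2) -> caps B=0 W=0
Move 10: W@(3,0) -> caps B=0 W=0
Move 11: B@(1,0) -> caps B=2 W=0

Answer: 2 0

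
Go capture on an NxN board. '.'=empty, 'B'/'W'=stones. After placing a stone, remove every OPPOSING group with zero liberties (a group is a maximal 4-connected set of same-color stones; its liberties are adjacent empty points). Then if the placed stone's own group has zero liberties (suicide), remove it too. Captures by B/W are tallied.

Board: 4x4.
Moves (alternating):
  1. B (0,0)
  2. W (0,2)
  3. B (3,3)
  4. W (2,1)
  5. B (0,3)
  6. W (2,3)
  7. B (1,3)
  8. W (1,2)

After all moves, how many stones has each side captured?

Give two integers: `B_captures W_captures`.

Answer: 0 2

Derivation:
Move 1: B@(0,0) -> caps B=0 W=0
Move 2: W@(0,2) -> caps B=0 W=0
Move 3: B@(3,3) -> caps B=0 W=0
Move 4: W@(2,1) -> caps B=0 W=0
Move 5: B@(0,3) -> caps B=0 W=0
Move 6: W@(2,3) -> caps B=0 W=0
Move 7: B@(1,3) -> caps B=0 W=0
Move 8: W@(1,2) -> caps B=0 W=2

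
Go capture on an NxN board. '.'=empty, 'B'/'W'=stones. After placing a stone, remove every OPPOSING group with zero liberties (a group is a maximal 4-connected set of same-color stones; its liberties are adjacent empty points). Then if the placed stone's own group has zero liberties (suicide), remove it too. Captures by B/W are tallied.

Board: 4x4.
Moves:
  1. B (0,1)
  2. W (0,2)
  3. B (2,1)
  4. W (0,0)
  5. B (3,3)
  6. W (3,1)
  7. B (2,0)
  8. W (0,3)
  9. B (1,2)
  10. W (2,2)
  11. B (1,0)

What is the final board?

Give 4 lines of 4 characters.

Answer: .BWW
B.B.
BBW.
.W.B

Derivation:
Move 1: B@(0,1) -> caps B=0 W=0
Move 2: W@(0,2) -> caps B=0 W=0
Move 3: B@(2,1) -> caps B=0 W=0
Move 4: W@(0,0) -> caps B=0 W=0
Move 5: B@(3,3) -> caps B=0 W=0
Move 6: W@(3,1) -> caps B=0 W=0
Move 7: B@(2,0) -> caps B=0 W=0
Move 8: W@(0,3) -> caps B=0 W=0
Move 9: B@(1,2) -> caps B=0 W=0
Move 10: W@(2,2) -> caps B=0 W=0
Move 11: B@(1,0) -> caps B=1 W=0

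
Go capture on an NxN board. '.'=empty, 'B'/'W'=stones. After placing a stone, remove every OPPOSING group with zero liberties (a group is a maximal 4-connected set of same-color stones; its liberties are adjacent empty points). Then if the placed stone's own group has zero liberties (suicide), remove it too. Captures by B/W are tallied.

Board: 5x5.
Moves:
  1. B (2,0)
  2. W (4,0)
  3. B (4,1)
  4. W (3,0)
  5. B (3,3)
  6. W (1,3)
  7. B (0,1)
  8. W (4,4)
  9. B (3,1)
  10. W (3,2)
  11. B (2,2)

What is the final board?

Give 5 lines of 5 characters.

Answer: .B...
...W.
B.B..
.BWB.
.B..W

Derivation:
Move 1: B@(2,0) -> caps B=0 W=0
Move 2: W@(4,0) -> caps B=0 W=0
Move 3: B@(4,1) -> caps B=0 W=0
Move 4: W@(3,0) -> caps B=0 W=0
Move 5: B@(3,3) -> caps B=0 W=0
Move 6: W@(1,3) -> caps B=0 W=0
Move 7: B@(0,1) -> caps B=0 W=0
Move 8: W@(4,4) -> caps B=0 W=0
Move 9: B@(3,1) -> caps B=2 W=0
Move 10: W@(3,2) -> caps B=2 W=0
Move 11: B@(2,2) -> caps B=2 W=0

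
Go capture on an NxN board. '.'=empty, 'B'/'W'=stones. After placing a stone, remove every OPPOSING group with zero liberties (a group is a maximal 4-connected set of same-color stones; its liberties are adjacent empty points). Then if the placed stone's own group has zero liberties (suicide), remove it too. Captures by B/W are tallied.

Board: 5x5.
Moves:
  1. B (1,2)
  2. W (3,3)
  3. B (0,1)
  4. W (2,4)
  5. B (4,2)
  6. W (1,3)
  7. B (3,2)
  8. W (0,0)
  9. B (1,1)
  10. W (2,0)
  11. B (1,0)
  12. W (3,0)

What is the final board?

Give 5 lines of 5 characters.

Answer: .B...
BBBW.
W...W
W.BW.
..B..

Derivation:
Move 1: B@(1,2) -> caps B=0 W=0
Move 2: W@(3,3) -> caps B=0 W=0
Move 3: B@(0,1) -> caps B=0 W=0
Move 4: W@(2,4) -> caps B=0 W=0
Move 5: B@(4,2) -> caps B=0 W=0
Move 6: W@(1,3) -> caps B=0 W=0
Move 7: B@(3,2) -> caps B=0 W=0
Move 8: W@(0,0) -> caps B=0 W=0
Move 9: B@(1,1) -> caps B=0 W=0
Move 10: W@(2,0) -> caps B=0 W=0
Move 11: B@(1,0) -> caps B=1 W=0
Move 12: W@(3,0) -> caps B=1 W=0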